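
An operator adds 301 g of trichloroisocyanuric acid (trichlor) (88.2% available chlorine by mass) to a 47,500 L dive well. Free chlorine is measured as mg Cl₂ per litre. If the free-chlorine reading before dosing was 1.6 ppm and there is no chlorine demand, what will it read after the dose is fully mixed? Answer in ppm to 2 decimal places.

7.19 ppm

Available chlorine delivered: 301 g × 0.882 = 265.5 g as Cl₂.
Concentration rise: 265.5 g / 47,500 L = 5.589 mg/L = 5.59 ppm.
Final FC: 1.6 + 5.59 = 7.19 ppm.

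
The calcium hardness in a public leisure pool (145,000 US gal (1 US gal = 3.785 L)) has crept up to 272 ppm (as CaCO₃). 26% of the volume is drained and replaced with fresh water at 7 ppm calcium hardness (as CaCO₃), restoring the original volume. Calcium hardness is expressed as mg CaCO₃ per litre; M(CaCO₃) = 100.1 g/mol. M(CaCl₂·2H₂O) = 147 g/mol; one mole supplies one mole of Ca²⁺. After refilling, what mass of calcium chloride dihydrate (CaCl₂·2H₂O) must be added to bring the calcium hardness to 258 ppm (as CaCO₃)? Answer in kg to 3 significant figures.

Volume: 145,000 US gal × 3.785 L/gal = 548,825 L.
After draining 26% and refilling: 272 × 0.74 + 7 × 0.26 = 203.1 ppm.
Deficit to target: 258 − 203.1 = 54.9 mg/L.
As CaCO₃: 54.9 mg/L × 548,825 L = 30,130 g; ÷ 100.1 = 301 mol Ca²⁺.
Mass: 301 × 147 = 44,250 g.

44.2 kg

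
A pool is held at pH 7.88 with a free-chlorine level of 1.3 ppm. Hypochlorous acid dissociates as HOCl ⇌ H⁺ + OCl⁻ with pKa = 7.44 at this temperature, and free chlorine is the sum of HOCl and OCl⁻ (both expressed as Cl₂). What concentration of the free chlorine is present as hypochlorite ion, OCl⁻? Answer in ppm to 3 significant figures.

0.954 ppm

[OCl⁻]/[HOCl] = 10^(pH − pKa) = 10^(7.88 − 7.44) = 10^0.44 = 2.754.
Fraction as HOCl = 1 / (1 + 2.754) = 0.2664.
OCl⁻ = (1 − 0.2664) × 1.3 ppm = 0.9537 ppm.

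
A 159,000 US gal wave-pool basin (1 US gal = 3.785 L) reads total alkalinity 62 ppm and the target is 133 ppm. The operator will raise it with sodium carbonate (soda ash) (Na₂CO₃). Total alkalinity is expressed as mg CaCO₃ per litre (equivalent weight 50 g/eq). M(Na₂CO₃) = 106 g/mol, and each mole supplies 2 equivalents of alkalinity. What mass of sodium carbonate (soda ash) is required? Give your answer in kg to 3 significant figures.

45.3 kg

Volume: 159,000 US gal × 3.785 L/gal = 601,815 L.
Alkalinity to add: (133 − 62) = 71 mg/L as CaCO₃ × 601,815 L = 42,730 g as CaCO₃.
Equivalents: 42,730 g ÷ 50 g/eq = 854.6 eq.
Each mole of Na₂CO₃ supplies 2 eq, so 854.6 / 2 = 427.3 mol.
Mass: 427.3 mol × 106 g/mol = 45,290 g.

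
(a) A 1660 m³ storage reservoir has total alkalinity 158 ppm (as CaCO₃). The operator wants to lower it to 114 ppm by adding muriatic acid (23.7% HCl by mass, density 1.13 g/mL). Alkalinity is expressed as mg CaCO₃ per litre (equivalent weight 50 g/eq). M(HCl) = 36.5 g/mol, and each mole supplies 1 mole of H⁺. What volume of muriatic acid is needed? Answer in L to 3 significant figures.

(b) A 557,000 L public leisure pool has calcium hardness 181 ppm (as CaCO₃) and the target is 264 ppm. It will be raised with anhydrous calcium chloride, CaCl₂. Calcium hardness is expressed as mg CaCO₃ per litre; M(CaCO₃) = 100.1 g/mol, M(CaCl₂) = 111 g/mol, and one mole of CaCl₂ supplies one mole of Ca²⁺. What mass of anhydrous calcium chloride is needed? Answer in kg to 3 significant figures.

(a) 199 L; (b) 51.3 kg

(a) Volume: 1660 m³ = 1,660,000 L.
(a) Alkalinity to neutralize: (158 − 114) = 44 mg/L as CaCO₃ × 1,660,000 L = 73,040 g as CaCO₃.
(a) Equivalents of H⁺ required: 73,040 ÷ 50 g/eq = 1461 eq = 1461 mol HCl.
(a) Mass of HCl: 1461 × 36.5 = 53,320 g.
(a) Mass of 23.7% solution: 53,320 / 0.237 = 225,000 g.
(a) Volume: 225,000 g ÷ 1.13 g/mL = 199,100 mL.

(b) Hardness to add: (264 − 181) = 83 mg/L as CaCO₃ × 557,000 L = 46,230 g as CaCO₃.
(b) Moles of Ca²⁺ (1 mol Ca²⁺ ≡ 1 mol CaCO₃): 46,230 / 100.1 g/mol = 461.8 mol.
(b) Mass of CaCl₂: 461.8 × 111 = 51,270 g.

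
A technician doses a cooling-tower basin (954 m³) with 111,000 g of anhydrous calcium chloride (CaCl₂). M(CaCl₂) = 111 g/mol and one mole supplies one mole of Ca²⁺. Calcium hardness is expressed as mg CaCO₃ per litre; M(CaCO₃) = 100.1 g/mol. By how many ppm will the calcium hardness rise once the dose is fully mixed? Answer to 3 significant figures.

105 ppm

Volume: 954 m³ = 954,000 L.
Moles of Ca²⁺: 111,000 g ÷ 111 g/mol = 1000 mol.
As CaCO₃: 1000 mol × 100.1 g/mol = 100,100 g.
Rise: 100,100 g / 954,000 L × 1000 = 104.9 mg/L.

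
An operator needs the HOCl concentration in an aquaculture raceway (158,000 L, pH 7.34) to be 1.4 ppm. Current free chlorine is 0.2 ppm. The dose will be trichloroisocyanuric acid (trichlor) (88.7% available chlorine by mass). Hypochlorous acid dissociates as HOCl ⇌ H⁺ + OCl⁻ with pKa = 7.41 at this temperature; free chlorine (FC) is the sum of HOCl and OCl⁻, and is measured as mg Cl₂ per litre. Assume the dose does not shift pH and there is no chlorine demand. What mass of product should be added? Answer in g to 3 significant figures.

426 g

[OCl⁻]/[HOCl] = 10^(pH − pKa) = 10^(7.34 − 7.41) = 0.8511; fraction as HOCl = 1/(1 + 0.8511) = 0.5402.
Free chlorine required for 1.4 ppm HOCl: 1.4 / 0.5402 = 2.592 ppm.
FC to add: 2.592 − 0.2 = 2.392 mg/L as Cl₂.
Cl₂ equivalent: 2.392 mg/L × 158,000 L = 377.9 g.
Product at 88.7% available Cl: 377.9 / 0.887 = 426 g.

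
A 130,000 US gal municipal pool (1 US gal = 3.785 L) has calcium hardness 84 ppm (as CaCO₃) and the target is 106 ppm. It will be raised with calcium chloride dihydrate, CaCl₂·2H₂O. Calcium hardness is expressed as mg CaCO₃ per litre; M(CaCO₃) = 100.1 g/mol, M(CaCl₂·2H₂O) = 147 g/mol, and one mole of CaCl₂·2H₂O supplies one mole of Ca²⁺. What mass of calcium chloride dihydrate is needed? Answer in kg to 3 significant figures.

Volume: 130,000 US gal × 3.785 L/gal = 492,050 L.
Hardness to add: (106 − 84) = 22 mg/L as CaCO₃ × 492,050 L = 10,830 g as CaCO₃.
Moles of Ca²⁺ (1 mol Ca²⁺ ≡ 1 mol CaCO₃): 10,830 / 100.1 g/mol = 108.1 mol.
Mass of CaCl₂·2H₂O: 108.1 × 147 = 15,900 g.

15.9 kg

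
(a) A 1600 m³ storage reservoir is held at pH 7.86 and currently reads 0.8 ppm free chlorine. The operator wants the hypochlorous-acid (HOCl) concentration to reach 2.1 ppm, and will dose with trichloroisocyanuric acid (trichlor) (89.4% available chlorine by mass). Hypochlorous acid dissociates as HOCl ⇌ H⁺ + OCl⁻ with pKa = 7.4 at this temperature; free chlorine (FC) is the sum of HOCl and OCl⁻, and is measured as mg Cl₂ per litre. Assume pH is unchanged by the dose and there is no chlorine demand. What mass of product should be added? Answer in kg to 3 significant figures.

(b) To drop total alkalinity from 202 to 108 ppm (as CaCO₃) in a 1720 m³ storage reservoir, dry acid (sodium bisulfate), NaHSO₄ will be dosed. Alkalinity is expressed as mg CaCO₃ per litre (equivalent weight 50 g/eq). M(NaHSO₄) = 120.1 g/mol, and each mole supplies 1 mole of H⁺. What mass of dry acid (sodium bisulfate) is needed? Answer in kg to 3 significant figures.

(a) Volume: 1600 m³ = 1,600,000 L.
(a) [OCl⁻]/[HOCl] = 10^(pH − pKa) = 10^(7.86 − 7.4) = 2.884; fraction as HOCl = 1/(1 + 2.884) = 0.2575.
(a) Free chlorine required for 2.1 ppm HOCl: 2.1 / 0.2575 = 8.156 ppm.
(a) FC to add: 8.156 − 0.8 = 7.356 mg/L as Cl₂.
(a) Cl₂ equivalent: 7.356 mg/L × 1,600,000 L = 11,770 g.
(a) Product at 89.4% available Cl: 11,770 / 0.894 = 13,170 g.

(b) Volume: 1720 m³ = 1,720,000 L.
(b) Alkalinity to neutralize: (202 − 108) = 94 mg/L as CaCO₃ × 1,720,000 L = 161,700 g as CaCO₃.
(b) Equivalents of H⁺ required: 161,700 ÷ 50 g/eq = 3234 eq = 3234 mol NaHSO₄.
(b) Mass of NaHSO₄: 3234 × 120.1 = 388,400 g.

(a) 13.2 kg; (b) 388 kg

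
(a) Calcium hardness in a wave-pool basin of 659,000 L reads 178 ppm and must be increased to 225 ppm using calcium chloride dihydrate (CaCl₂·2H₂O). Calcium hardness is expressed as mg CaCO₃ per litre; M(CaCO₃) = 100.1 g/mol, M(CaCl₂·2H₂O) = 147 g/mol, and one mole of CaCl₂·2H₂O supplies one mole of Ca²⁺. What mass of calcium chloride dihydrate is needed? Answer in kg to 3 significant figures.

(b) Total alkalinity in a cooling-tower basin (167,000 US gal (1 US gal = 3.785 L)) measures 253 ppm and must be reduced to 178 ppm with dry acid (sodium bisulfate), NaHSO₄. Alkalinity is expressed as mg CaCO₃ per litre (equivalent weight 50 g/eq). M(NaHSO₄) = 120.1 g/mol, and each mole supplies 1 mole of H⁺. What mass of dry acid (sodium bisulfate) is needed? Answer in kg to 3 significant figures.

(a) 45.5 kg; (b) 114 kg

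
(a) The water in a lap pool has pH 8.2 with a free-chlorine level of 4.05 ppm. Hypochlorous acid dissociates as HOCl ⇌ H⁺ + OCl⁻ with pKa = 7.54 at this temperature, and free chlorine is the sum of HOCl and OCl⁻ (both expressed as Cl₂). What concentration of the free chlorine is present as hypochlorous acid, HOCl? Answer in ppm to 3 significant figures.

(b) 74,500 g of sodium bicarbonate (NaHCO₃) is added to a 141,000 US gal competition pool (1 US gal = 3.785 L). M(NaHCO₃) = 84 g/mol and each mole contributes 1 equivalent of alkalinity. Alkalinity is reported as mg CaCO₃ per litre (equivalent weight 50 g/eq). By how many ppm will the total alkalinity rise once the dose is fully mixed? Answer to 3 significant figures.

(a) [OCl⁻]/[HOCl] = 10^(pH − pKa) = 10^(8.2 − 7.54) = 10^0.66 = 4.571.
(a) Fraction as HOCl = 1 / (1 + 4.571) = 0.1795.
(a) HOCl = 0.1795 × 4.05 ppm = 0.727 ppm.

(b) Volume: 141,000 US gal × 3.785 L/gal = 533,685 L.
(b) Moles of NaHCO₃: 74,500 g ÷ 84 g/mol = 886.9 mol → 886.9 eq of alkalinity.
(b) As CaCO₃: 886.9 eq × 50 g/eq = 44,350 g.
(b) Rise: 44,350 g / 533,685 L × 1000 = 83.09 mg/L.

(a) 0.727 ppm; (b) 83.1 ppm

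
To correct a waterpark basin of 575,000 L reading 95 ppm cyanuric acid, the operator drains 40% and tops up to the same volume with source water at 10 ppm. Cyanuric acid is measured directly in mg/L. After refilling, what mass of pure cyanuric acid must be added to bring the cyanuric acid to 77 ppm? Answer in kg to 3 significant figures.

After draining 40% and refilling: 95 × 0.60 + 10 × 0.40 = 61 ppm.
Deficit to target: 77 − 61 = 16 mg/L.
Mass: 16 mg/L × 575,000 L = 9200 g cyanuric acid.

9.20 kg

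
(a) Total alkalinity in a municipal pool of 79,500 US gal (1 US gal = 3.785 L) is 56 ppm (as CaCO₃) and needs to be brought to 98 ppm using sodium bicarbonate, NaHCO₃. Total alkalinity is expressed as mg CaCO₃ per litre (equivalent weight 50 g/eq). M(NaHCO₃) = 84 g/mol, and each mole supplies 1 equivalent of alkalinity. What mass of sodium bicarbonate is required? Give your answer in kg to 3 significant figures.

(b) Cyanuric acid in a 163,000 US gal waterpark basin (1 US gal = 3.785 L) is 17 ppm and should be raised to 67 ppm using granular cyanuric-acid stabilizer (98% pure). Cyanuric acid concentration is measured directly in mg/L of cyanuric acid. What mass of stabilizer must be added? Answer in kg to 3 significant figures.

(a) Volume: 79,500 US gal × 3.785 L/gal = 300,908 L.
(a) Alkalinity to add: (98 − 56) = 42 mg/L as CaCO₃ × 300,908 L = 12,640 g as CaCO₃.
(a) Equivalents: 12,640 g ÷ 50 g/eq = 252.8 eq.
(a) NaHCO₃ supplies 1 eq per mole → 252.8 mol.
(a) Mass: 252.8 mol × 84 g/mol = 21,230 g.

(b) Volume: 163,000 US gal × 3.785 L/gal = 616,955 L.
(b) CYA to add: (67 − 17) = 50 mg/L × 616,955 L = 30,850 g cyanuric acid.
(b) At 98% purity: 30,850 / 0.98 = 31,480 g product.

(a) 21.2 kg; (b) 31.5 kg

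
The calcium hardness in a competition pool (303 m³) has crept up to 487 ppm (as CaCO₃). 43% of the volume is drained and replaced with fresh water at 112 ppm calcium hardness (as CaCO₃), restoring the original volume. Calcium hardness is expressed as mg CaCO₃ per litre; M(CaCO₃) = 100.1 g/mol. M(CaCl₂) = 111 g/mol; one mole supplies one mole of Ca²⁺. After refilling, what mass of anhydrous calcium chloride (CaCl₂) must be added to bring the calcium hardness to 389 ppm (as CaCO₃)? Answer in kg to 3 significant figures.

Volume: 303 m³ = 303,000 L.
After draining 43% and refilling: 487 × 0.57 + 112 × 0.43 = 325.75 ppm.
Deficit to target: 389 − 325.75 = 63.25 mg/L.
As CaCO₃: 63.25 mg/L × 303,000 L = 19,160 g; ÷ 100.1 = 191.5 mol Ca²⁺.
Mass: 191.5 × 111 = 21,250 g.

21.3 kg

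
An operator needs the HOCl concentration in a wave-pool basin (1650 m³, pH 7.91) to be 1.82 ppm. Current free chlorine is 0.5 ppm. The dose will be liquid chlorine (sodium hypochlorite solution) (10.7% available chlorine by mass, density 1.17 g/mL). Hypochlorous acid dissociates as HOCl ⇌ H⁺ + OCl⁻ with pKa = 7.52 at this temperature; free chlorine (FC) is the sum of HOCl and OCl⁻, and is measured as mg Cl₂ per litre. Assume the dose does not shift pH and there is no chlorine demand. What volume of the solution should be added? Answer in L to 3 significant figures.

Volume: 1650 m³ = 1,650,000 L.
[OCl⁻]/[HOCl] = 10^(pH − pKa) = 10^(7.91 − 7.52) = 2.455; fraction as HOCl = 1/(1 + 2.455) = 0.2895.
Free chlorine required for 1.82 ppm HOCl: 1.82 / 0.2895 = 6.288 ppm.
FC to add: 6.288 − 0.5 = 5.788 mg/L as Cl₂.
Cl₂ equivalent: 5.788 mg/L × 1,650,000 L = 9549 g.
Product at 10.7% available Cl: 9549 / 0.107 = 89,250 g.
Volume: 89,250 g ÷ 1.17 g/mL = 76,280 mL.

76.3 L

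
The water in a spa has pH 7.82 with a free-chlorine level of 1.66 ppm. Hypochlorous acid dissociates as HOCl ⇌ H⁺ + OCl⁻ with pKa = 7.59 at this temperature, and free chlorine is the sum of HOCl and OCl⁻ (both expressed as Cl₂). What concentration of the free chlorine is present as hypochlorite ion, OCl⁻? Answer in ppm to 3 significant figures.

1.04 ppm

[OCl⁻]/[HOCl] = 10^(pH − pKa) = 10^(7.82 − 7.59) = 10^0.23 = 1.698.
Fraction as HOCl = 1 / (1 + 1.698) = 0.3706.
OCl⁻ = (1 − 0.3706) × 1.66 ppm = 1.045 ppm.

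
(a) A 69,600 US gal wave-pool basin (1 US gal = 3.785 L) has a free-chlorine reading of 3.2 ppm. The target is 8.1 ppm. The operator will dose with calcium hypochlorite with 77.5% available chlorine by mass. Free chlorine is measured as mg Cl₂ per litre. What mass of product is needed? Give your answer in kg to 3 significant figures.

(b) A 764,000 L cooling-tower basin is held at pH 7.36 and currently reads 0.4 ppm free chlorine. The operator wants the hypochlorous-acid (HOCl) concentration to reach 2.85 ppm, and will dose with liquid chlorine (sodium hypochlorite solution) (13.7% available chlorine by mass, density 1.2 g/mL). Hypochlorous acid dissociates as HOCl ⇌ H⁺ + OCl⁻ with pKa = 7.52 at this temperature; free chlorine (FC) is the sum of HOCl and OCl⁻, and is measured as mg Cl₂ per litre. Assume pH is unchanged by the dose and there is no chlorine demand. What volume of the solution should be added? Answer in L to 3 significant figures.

(a) Volume: 69,600 US gal × 3.785 L/gal = 263,436 L.
(a) Chlorine deficit: 8.1 − 3.2 = 4.9 ppm = 4.9 mg/L as Cl₂.
(a) Cl₂ equivalent needed: 4.9 mg/L × 263,436 L = 1,291,000 mg = 1291 g.
(a) Product at 77.5% available chlorine: 1291 / 0.775 = 1666 g.

(b) [OCl⁻]/[HOCl] = 10^(pH − pKa) = 10^(7.36 − 7.52) = 0.6918; fraction as HOCl = 1/(1 + 0.6918) = 0.5911.
(b) Free chlorine required for 2.85 ppm HOCl: 2.85 / 0.5911 = 4.822 ppm.
(b) FC to add: 4.822 − 0.4 = 4.422 mg/L as Cl₂.
(b) Cl₂ equivalent: 4.422 mg/L × 764,000 L = 3378 g.
(b) Product at 13.7% available Cl: 3378 / 0.137 = 24,660 g.
(b) Volume: 24,660 g ÷ 1.2 g/mL = 20,550 mL.

(a) 1.67 kg; (b) 20.5 L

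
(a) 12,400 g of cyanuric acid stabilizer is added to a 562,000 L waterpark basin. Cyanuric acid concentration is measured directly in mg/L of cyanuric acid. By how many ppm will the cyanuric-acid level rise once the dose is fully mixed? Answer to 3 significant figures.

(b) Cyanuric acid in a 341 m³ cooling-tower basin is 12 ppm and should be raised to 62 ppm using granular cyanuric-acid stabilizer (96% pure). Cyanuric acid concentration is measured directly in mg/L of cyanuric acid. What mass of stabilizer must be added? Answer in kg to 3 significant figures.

(a) 22.1 ppm; (b) 17.8 kg

(a) Rise: 12,400 g / 562,000 L × 1000 = 22.06 mg/L.

(b) Volume: 341 m³ = 341,000 L.
(b) CYA to add: (62 − 12) = 50 mg/L × 341,000 L = 17,050 g cyanuric acid.
(b) At 96% purity: 17,050 / 0.96 = 17,760 g product.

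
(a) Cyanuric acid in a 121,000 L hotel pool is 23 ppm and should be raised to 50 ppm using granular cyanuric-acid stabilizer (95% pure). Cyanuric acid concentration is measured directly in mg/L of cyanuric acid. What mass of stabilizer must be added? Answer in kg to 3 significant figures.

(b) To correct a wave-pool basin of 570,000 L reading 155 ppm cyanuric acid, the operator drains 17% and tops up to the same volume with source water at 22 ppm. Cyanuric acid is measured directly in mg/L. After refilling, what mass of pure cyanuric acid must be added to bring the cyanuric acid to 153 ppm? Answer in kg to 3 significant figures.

(a) CYA to add: (50 − 23) = 27 mg/L × 121,000 L = 3267 g cyanuric acid.
(a) At 95% purity: 3267 / 0.95 = 3439 g product.

(b) After draining 17% and refilling: 155 × 0.83 + 22 × 0.17 = 132.39 ppm.
(b) Deficit to target: 153 − 132.39 = 20.61 mg/L.
(b) Mass: 20.61 mg/L × 570,000 L = 11,750 g cyanuric acid.

(a) 3.44 kg; (b) 11.7 kg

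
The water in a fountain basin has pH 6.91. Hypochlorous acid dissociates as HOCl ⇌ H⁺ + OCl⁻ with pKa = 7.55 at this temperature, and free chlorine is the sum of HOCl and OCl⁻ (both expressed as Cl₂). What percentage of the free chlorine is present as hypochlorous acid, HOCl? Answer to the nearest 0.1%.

[OCl⁻]/[HOCl] = 10^(pH − pKa) = 10^(6.91 − 7.55) = 10^-0.64 = 0.2291.
Fraction as HOCl = 1 / (1 + 0.2291) = 0.8136.

81.4%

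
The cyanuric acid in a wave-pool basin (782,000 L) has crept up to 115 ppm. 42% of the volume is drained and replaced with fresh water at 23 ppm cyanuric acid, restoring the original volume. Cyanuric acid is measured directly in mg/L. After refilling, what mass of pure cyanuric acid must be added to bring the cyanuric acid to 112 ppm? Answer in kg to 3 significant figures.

27.9 kg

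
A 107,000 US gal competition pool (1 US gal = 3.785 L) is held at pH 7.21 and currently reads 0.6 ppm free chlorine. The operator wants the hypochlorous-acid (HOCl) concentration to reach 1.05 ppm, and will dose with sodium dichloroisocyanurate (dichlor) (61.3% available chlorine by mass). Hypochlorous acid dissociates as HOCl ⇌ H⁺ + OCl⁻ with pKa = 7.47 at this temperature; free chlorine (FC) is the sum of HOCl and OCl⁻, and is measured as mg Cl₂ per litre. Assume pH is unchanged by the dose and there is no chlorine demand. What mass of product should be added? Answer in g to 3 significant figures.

Volume: 107,000 US gal × 3.785 L/gal = 404,995 L.
[OCl⁻]/[HOCl] = 10^(pH − pKa) = 10^(7.21 − 7.47) = 0.5495; fraction as HOCl = 1/(1 + 0.5495) = 0.6454.
Free chlorine required for 1.05 ppm HOCl: 1.05 / 0.6454 = 1.627 ppm.
FC to add: 1.627 − 0.6 = 1.027 mg/L as Cl₂.
Cl₂ equivalent: 1.027 mg/L × 404,995 L = 415.9 g.
Product at 61.3% available Cl: 415.9 / 0.613 = 678.5 g.

679 g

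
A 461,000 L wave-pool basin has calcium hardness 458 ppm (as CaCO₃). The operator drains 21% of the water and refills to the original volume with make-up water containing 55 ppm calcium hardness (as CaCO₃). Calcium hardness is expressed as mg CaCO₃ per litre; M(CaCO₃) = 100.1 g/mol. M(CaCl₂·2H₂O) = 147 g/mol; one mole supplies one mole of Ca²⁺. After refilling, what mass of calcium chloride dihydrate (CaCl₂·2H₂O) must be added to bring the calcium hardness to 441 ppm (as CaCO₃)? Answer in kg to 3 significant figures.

45.8 kg

After draining 21% and refilling: 458 × 0.79 + 55 × 0.21 = 373.37 ppm.
Deficit to target: 441 − 373.37 = 67.63 mg/L.
As CaCO₃: 67.63 mg/L × 461,000 L = 31,180 g; ÷ 100.1 = 311.5 mol Ca²⁺.
Mass: 311.5 × 147 = 45,790 g.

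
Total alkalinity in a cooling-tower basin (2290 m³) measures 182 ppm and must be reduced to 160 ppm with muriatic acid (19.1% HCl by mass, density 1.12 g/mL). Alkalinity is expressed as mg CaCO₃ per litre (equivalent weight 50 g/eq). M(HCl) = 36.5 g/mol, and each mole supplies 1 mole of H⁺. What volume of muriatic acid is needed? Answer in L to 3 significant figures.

172 L

Volume: 2290 m³ = 2,290,000 L.
Alkalinity to neutralize: (182 − 160) = 22 mg/L as CaCO₃ × 2,290,000 L = 50,380 g as CaCO₃.
Equivalents of H⁺ required: 50,380 ÷ 50 g/eq = 1008 eq = 1008 mol HCl.
Mass of HCl: 1008 × 36.5 = 36,780 g.
Mass of 19.1% solution: 36,780 / 0.191 = 192,600 g.
Volume: 192,600 g ÷ 1.12 g/mL = 171,900 mL.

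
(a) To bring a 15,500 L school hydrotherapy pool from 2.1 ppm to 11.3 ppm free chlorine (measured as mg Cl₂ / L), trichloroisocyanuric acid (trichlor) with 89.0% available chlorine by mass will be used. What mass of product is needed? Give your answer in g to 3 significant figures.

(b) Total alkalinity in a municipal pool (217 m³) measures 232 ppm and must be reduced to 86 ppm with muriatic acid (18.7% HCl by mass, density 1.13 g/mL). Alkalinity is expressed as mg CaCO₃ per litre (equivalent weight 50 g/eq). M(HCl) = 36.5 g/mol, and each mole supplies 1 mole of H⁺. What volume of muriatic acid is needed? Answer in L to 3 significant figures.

(a) 160 g; (b) 109 L

(a) Chlorine deficit: 11.3 − 2.1 = 9.2 ppm = 9.2 mg/L as Cl₂.
(a) Cl₂ equivalent needed: 9.2 mg/L × 15,500 L = 142,600 mg = 142.6 g.
(a) Product at 89.0% available chlorine: 142.6 / 0.89 = 160.2 g.

(b) Volume: 217 m³ = 217,000 L.
(b) Alkalinity to neutralize: (232 − 86) = 146 mg/L as CaCO₃ × 217,000 L = 31,680 g as CaCO₃.
(b) Equivalents of H⁺ required: 31,680 ÷ 50 g/eq = 633.6 eq = 633.6 mol HCl.
(b) Mass of HCl: 633.6 × 36.5 = 23,130 g.
(b) Mass of 18.7% solution: 23,130 / 0.187 = 123,700 g.
(b) Volume: 123,700 g ÷ 1.13 g/mL = 109,400 mL.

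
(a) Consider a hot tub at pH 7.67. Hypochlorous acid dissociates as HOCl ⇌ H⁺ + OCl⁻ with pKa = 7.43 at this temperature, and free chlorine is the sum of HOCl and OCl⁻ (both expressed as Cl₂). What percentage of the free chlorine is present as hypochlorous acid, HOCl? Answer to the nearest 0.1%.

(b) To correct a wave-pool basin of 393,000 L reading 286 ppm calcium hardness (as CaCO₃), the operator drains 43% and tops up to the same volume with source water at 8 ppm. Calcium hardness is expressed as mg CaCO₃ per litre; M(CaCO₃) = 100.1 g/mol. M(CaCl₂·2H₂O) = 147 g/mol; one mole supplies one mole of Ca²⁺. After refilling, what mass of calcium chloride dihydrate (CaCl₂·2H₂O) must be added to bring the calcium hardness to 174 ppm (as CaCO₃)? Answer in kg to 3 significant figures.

(a) 36.5%; (b) 4.35 kg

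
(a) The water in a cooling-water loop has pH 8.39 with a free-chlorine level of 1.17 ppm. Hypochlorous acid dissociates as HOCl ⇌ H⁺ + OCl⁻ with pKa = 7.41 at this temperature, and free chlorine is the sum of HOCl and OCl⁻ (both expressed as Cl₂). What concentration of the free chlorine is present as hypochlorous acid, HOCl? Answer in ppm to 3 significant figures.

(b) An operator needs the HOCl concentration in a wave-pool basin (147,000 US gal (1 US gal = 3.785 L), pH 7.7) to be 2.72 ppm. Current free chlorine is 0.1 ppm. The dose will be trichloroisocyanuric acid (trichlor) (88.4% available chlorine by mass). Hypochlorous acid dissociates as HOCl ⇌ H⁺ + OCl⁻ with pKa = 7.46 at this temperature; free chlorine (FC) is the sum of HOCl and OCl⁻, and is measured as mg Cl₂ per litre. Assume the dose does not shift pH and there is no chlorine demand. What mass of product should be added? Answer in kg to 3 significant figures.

(a) [OCl⁻]/[HOCl] = 10^(pH − pKa) = 10^(8.39 − 7.41) = 10^0.98 = 9.55.
(a) Fraction as HOCl = 1 / (1 + 9.55) = 0.09479.
(a) HOCl = 0.09479 × 1.17 ppm = 0.1109 ppm.

(b) Volume: 147,000 US gal × 3.785 L/gal = 556,395 L.
(b) [OCl⁻]/[HOCl] = 10^(pH − pKa) = 10^(7.7 − 7.46) = 1.738; fraction as HOCl = 1/(1 + 1.738) = 0.3653.
(b) Free chlorine required for 2.72 ppm HOCl: 2.72 / 0.3653 = 7.447 ppm.
(b) FC to add: 7.447 − 0.1 = 7.347 mg/L as Cl₂.
(b) Cl₂ equivalent: 7.347 mg/L × 556,395 L = 4088 g.
(b) Product at 88.4% available Cl: 4088 / 0.884 = 4624 g.

(a) 0.111 ppm; (b) 4.62 kg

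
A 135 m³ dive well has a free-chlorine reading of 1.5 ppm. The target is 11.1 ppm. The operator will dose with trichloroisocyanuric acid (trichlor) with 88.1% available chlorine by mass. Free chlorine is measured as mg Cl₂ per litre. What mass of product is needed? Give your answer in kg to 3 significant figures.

Volume: 135 m³ = 135,000 L.
Chlorine deficit: 11.1 − 1.5 = 9.6 ppm = 9.6 mg/L as Cl₂.
Cl₂ equivalent needed: 9.6 mg/L × 135,000 L = 1,296,000 mg = 1296 g.
Product at 88.1% available chlorine: 1296 / 0.881 = 1471 g.

1.47 kg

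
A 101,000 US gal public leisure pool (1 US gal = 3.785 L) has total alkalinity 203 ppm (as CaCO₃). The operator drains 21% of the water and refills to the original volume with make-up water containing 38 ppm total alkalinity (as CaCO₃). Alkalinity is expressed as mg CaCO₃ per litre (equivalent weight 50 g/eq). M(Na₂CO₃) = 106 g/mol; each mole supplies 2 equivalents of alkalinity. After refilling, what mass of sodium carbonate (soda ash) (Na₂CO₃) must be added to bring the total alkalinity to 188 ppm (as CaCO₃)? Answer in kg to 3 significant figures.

7.96 kg

Volume: 101,000 US gal × 3.785 L/gal = 382,285 L.
After draining 21% and refilling: 203 × 0.79 + 38 × 0.21 = 168.35 ppm.
Deficit to target: 188 − 168.35 = 19.65 mg/L.
As CaCO₃: 19.65 mg/L × 382,285 L = 7512 g; ÷ 50 g/eq ÷ 2 = 75.12 mol Na₂CO₃.
Mass: 75.12 × 106 = 7963 g.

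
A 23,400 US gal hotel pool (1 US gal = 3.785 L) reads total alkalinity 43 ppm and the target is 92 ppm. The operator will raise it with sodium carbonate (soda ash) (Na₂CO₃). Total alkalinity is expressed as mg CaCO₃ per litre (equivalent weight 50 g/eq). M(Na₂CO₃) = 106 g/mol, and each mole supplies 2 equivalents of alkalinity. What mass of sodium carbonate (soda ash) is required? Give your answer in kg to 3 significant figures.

Volume: 23,400 US gal × 3.785 L/gal = 88,569 L.
Alkalinity to add: (92 − 43) = 49 mg/L as CaCO₃ × 88,569 L = 4340 g as CaCO₃.
Equivalents: 4340 g ÷ 50 g/eq = 86.8 eq.
Each mole of Na₂CO₃ supplies 2 eq, so 86.8 / 2 = 43.4 mol.
Mass: 43.4 mol × 106 g/mol = 4600 g.

4.60 kg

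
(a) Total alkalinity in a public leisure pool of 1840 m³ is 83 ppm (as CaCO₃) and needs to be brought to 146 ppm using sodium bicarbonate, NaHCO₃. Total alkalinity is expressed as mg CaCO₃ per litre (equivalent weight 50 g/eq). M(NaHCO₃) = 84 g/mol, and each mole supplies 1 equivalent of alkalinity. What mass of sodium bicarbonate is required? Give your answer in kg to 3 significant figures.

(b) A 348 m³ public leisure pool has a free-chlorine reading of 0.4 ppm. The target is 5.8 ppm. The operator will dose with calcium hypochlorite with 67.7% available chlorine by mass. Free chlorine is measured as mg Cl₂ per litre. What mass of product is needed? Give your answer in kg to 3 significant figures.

(a) 195 kg; (b) 2.78 kg

(a) Volume: 1840 m³ = 1,840,000 L.
(a) Alkalinity to add: (146 − 83) = 63 mg/L as CaCO₃ × 1,840,000 L = 115,900 g as CaCO₃.
(a) Equivalents: 115,900 g ÷ 50 g/eq = 2318 eq.
(a) NaHCO₃ supplies 1 eq per mole → 2318 mol.
(a) Mass: 2318 mol × 84 g/mol = 194,700 g.

(b) Volume: 348 m³ = 348,000 L.
(b) Chlorine deficit: 5.8 − 0.4 = 5.4 ppm = 5.4 mg/L as Cl₂.
(b) Cl₂ equivalent needed: 5.4 mg/L × 348,000 L = 1,879,000 mg = 1879 g.
(b) Product at 67.7% available chlorine: 1879 / 0.677 = 2776 g.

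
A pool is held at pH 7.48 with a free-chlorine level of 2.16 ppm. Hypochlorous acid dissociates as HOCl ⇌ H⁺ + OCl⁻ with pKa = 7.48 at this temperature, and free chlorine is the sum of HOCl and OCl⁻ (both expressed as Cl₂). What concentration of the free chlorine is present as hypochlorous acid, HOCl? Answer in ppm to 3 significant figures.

1.08 ppm

[OCl⁻]/[HOCl] = 10^(pH − pKa) = 10^(7.48 − 7.48) = 10^0.00 = 1.
Fraction as HOCl = 1 / (1 + 1) = 0.5.
HOCl = 0.5 × 2.16 ppm = 1.08 ppm.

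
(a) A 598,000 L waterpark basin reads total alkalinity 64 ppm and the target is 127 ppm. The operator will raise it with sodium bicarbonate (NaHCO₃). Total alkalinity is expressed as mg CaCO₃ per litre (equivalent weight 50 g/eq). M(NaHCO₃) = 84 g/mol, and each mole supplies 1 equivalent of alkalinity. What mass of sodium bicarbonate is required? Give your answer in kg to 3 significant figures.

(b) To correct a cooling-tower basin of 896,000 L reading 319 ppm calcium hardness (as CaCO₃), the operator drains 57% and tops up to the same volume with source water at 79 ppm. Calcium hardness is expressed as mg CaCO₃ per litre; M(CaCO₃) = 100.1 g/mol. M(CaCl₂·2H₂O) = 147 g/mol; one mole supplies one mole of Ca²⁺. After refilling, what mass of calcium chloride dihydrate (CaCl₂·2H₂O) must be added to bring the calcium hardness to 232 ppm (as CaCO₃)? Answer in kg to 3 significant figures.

(a) Alkalinity to add: (127 − 64) = 63 mg/L as CaCO₃ × 598,000 L = 37,670 g as CaCO₃.
(a) Equivalents: 37,670 g ÷ 50 g/eq = 753.5 eq.
(a) NaHCO₃ supplies 1 eq per mole → 753.5 mol.
(a) Mass: 753.5 mol × 84 g/mol = 63,290 g.

(b) After draining 57% and refilling: 319 × 0.43 + 79 × 0.57 = 182.2 ppm.
(b) Deficit to target: 232 − 182.2 = 49.8 mg/L.
(b) As CaCO₃: 49.8 mg/L × 896,000 L = 44,620 g; ÷ 100.1 = 445.8 mol Ca²⁺.
(b) Mass: 445.8 × 147 = 65,530 g.

(a) 63.3 kg; (b) 65.5 kg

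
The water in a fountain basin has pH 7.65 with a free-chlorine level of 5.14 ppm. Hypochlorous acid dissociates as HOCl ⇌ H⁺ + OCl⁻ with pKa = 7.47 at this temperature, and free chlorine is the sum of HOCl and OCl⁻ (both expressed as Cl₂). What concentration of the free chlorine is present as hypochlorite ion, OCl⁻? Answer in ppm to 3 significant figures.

[OCl⁻]/[HOCl] = 10^(pH − pKa) = 10^(7.65 − 7.47) = 10^0.18 = 1.514.
Fraction as HOCl = 1 / (1 + 1.514) = 0.3978.
OCl⁻ = (1 − 0.3978) × 5.14 ppm = 3.095 ppm.

3.10 ppm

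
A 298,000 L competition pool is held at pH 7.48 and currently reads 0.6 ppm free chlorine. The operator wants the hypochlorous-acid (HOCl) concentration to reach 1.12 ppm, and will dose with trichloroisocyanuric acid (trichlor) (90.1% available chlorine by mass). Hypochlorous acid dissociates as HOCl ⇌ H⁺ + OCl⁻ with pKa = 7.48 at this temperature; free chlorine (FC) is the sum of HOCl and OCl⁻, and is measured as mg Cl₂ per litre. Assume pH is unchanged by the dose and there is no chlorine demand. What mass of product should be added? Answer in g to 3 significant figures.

542 g

[OCl⁻]/[HOCl] = 10^(pH − pKa) = 10^(7.48 − 7.48) = 1; fraction as HOCl = 1/(1 + 1) = 0.5.
Free chlorine required for 1.12 ppm HOCl: 1.12 / 0.5 = 2.24 ppm.
FC to add: 2.24 − 0.6 = 1.64 mg/L as Cl₂.
Cl₂ equivalent: 1.64 mg/L × 298,000 L = 488.7 g.
Product at 90.1% available Cl: 488.7 / 0.901 = 542.4 g.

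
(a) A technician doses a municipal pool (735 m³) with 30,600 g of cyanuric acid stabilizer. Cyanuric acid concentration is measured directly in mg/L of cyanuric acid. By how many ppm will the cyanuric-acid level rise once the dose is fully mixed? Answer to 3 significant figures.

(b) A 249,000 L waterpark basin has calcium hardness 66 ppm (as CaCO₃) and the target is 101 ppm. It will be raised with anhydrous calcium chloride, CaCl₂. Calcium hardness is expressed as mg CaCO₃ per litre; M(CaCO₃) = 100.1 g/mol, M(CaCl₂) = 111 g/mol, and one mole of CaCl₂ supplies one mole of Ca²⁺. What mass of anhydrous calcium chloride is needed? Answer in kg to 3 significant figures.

(a) Volume: 735 m³ = 735,000 L.
(a) Rise: 30,600 g / 735,000 L × 1000 = 41.63 mg/L.

(b) Hardness to add: (101 − 66) = 35 mg/L as CaCO₃ × 249,000 L = 8715 g as CaCO₃.
(b) Moles of Ca²⁺ (1 mol Ca²⁺ ≡ 1 mol CaCO₃): 8715 / 100.1 g/mol = 87.06 mol.
(b) Mass of CaCl₂: 87.06 × 111 = 9664 g.

(a) 41.6 ppm; (b) 9.66 kg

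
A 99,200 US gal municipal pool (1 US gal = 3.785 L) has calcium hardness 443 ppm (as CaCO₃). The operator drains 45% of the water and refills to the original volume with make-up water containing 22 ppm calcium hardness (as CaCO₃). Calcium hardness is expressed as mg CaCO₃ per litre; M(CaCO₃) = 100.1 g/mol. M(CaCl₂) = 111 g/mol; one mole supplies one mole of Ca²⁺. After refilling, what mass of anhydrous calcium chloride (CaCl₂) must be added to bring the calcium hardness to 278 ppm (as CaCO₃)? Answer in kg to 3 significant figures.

10.2 kg

Volume: 99,200 US gal × 3.785 L/gal = 375,472 L.
After draining 45% and refilling: 443 × 0.55 + 22 × 0.45 = 253.55 ppm.
Deficit to target: 278 − 253.55 = 24.45 mg/L.
As CaCO₃: 24.45 mg/L × 375,472 L = 9180 g; ÷ 100.1 = 91.71 mol Ca²⁺.
Mass: 91.71 × 111 = 10,180 g.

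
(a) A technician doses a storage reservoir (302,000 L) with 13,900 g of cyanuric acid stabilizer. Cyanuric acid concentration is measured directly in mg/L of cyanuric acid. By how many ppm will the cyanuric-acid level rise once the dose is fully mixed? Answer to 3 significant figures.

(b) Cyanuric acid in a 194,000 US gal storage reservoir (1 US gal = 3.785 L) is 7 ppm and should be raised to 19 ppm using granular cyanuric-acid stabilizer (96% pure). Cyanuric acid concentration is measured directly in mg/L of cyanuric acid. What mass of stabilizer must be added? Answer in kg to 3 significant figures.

(a) 46.0 ppm; (b) 9.18 kg

(a) Rise: 13,900 g / 302,000 L × 1000 = 46.03 mg/L.

(b) Volume: 194,000 US gal × 3.785 L/gal = 734,290 L.
(b) CYA to add: (19 − 7) = 12 mg/L × 734,290 L = 8811 g cyanuric acid.
(b) At 96% purity: 8811 / 0.96 = 9179 g product.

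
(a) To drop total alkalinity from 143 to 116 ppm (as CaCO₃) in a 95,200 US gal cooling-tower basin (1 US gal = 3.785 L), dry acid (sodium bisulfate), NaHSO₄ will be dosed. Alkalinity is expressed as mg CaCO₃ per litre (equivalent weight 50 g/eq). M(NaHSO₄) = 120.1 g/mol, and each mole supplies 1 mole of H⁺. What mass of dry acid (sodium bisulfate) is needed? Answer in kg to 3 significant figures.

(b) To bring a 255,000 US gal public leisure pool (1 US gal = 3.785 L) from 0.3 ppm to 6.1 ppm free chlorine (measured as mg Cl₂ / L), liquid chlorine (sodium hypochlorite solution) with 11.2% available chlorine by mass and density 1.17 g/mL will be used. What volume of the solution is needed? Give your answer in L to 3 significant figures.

(a) Volume: 95,200 US gal × 3.785 L/gal = 360,332 L.
(a) Alkalinity to neutralize: (143 − 116) = 27 mg/L as CaCO₃ × 360,332 L = 9729 g as CaCO₃.
(a) Equivalents of H⁺ required: 9729 ÷ 50 g/eq = 194.6 eq = 194.6 mol NaHSO₄.
(a) Mass of NaHSO₄: 194.6 × 120.1 = 23,370 g.

(b) Volume: 255,000 US gal × 3.785 L/gal = 965,175 L.
(b) Chlorine deficit: 6.1 − 0.3 = 5.8 ppm = 5.8 mg/L as Cl₂.
(b) Cl₂ equivalent needed: 5.8 mg/L × 965,175 L = 5,598,000 mg = 5598 g.
(b) Product at 11.2% available chlorine: 5598 / 0.112 = 49,980 g.
(b) Volume at density 1.17 g/mL: 49,980 g ÷ 1.17 g/mL = 42,720 mL.

(a) 23.4 kg; (b) 42.7 L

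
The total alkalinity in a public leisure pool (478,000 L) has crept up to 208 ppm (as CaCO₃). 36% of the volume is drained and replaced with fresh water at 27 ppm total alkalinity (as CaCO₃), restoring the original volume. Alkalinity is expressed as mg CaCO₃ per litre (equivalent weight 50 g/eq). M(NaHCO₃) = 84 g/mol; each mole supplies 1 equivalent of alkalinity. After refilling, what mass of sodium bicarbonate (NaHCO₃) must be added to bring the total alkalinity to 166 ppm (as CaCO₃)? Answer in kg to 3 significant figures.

After draining 36% and refilling: 208 × 0.64 + 27 × 0.36 = 142.84 ppm.
Deficit to target: 166 − 142.84 = 23.16 mg/L.
As CaCO₃: 23.16 mg/L × 478,000 L = 11,070 g; ÷ 50 g/eq ÷ 1 = 221.4 mol NaHCO₃.
Mass: 221.4 × 84 = 18,600 g.

18.6 kg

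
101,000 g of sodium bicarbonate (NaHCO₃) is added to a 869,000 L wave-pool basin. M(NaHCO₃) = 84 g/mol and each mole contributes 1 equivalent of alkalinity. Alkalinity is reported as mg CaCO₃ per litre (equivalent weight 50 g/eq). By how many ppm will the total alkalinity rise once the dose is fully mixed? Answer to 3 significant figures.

Moles of NaHCO₃: 101,000 g ÷ 84 g/mol = 1202 mol → 1202 eq of alkalinity.
As CaCO₃: 1202 eq × 50 g/eq = 60,120 g.
Rise: 60,120 g / 869,000 L × 1000 = 69.18 mg/L.

69.2 ppm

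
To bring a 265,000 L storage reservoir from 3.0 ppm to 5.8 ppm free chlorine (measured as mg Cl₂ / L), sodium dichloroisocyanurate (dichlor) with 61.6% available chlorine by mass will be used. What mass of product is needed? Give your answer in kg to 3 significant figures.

1.20 kg

Chlorine deficit: 5.8 − 3.0 = 2.8 ppm = 2.8 mg/L as Cl₂.
Cl₂ equivalent needed: 2.8 mg/L × 265,000 L = 742,000 mg = 742 g.
Product at 61.6% available chlorine: 742 / 0.616 = 1205 g.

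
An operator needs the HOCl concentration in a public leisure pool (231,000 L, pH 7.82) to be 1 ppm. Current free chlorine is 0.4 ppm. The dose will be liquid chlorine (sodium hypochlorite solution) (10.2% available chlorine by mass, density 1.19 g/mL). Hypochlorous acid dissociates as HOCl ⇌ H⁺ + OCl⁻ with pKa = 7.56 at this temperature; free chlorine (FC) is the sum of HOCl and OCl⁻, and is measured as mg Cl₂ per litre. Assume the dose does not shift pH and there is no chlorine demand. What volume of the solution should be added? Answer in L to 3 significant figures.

4.60 L

[OCl⁻]/[HOCl] = 10^(pH − pKa) = 10^(7.82 − 7.56) = 1.82; fraction as HOCl = 1/(1 + 1.82) = 0.3546.
Free chlorine required for 1 ppm HOCl: 1 / 0.3546 = 2.82 ppm.
FC to add: 2.82 − 0.4 = 2.42 mg/L as Cl₂.
Cl₂ equivalent: 2.42 mg/L × 231,000 L = 559 g.
Product at 10.2% available Cl: 559 / 0.102 = 5480 g.
Volume: 5480 g ÷ 1.19 g/mL = 4605 mL.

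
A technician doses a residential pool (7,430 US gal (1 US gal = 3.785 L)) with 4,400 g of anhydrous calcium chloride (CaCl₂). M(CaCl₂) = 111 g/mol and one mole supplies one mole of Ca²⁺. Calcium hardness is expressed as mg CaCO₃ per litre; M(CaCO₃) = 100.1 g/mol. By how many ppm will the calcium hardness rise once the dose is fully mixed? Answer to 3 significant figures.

141 ppm

Volume: 7,430 US gal × 3.785 L/gal = 28,123 L.
Moles of Ca²⁺: 4,400 g ÷ 111 g/mol = 39.64 mol.
As CaCO₃: 39.64 mol × 100.1 g/mol = 3968 g.
Rise: 3968 g / 28,123 L × 1000 = 141.1 mg/L.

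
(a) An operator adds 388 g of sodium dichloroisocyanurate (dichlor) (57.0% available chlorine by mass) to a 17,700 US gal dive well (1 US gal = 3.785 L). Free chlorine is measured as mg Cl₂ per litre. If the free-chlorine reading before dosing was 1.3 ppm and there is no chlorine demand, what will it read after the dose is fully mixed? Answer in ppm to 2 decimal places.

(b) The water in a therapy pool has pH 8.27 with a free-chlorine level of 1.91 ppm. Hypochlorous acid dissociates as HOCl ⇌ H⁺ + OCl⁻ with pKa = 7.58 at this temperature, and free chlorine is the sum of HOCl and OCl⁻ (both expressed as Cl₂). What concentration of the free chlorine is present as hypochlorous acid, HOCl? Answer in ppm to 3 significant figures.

(a) Volume: 17,700 US gal × 3.785 L/gal = 66,994 L.
(a) Available chlorine delivered: 388 g × 0.57 = 221.2 g as Cl₂.
(a) Concentration rise: 221.2 g / 66,994 L = 3.301 mg/L = 3.30 ppm.
(a) Final FC: 1.3 + 3.30 = 4.60 ppm.

(b) [OCl⁻]/[HOCl] = 10^(pH − pKa) = 10^(8.27 − 7.58) = 10^0.69 = 4.898.
(b) Fraction as HOCl = 1 / (1 + 4.898) = 0.1696.
(b) HOCl = 0.1696 × 1.91 ppm = 0.3239 ppm.

(a) 4.60 ppm; (b) 0.324 ppm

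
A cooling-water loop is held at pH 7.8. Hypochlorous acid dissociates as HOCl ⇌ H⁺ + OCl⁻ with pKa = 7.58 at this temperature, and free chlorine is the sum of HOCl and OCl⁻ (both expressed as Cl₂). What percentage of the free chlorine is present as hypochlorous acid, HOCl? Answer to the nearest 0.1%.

37.6%

[OCl⁻]/[HOCl] = 10^(pH − pKa) = 10^(7.8 − 7.58) = 10^0.22 = 1.66.
Fraction as HOCl = 1 / (1 + 1.66) = 0.376.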